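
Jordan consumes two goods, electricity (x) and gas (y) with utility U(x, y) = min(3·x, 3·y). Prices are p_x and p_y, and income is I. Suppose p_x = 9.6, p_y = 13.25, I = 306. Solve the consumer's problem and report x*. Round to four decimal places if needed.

x* = 13.3917

Leontief preferences: the optimum is at the kink where x/3 = y/3, i.e. y = x.
Budget: p_x·x + p_y·x = I, so (3·p_x + 3·p_y)·x = 3·I.
Demand: x*(p_x,p_y,I) = 3·I/(3·p_x + 3·p_y), y* = 3·I/(3·p_x + 3·p_y).
Here 3·9.6 + 3·13.25 = 68.55, giving x* = 13.3917.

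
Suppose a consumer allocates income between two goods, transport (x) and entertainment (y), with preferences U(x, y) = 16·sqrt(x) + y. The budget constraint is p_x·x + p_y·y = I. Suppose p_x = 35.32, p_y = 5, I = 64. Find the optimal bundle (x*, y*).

Set MRS = p_x/p_y: 8·x^(−1/2) = p_x/p_y.
Solve: √x = 8·p_y/p_x, so x*(p_x,p_y) = (8·p_y/p_x)², and y* = (I − p_x·x*)/p_y.
Plugging in: x* = (8·5/35.32)² = 1.2826, y* = 3.74.

x* = 1.2826, y* = 3.74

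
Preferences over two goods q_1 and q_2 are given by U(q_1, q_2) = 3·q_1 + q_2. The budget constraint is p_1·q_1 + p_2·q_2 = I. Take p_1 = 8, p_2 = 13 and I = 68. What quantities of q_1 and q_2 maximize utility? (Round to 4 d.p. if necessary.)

q_1 gives more utility per dollar, so spend all income on q_1: q_1* = I/p_1, q_2* = 0.
Numerically: q_1* = 8.5, q_2* = 0.

q_1* = 8.5, q_2* = 0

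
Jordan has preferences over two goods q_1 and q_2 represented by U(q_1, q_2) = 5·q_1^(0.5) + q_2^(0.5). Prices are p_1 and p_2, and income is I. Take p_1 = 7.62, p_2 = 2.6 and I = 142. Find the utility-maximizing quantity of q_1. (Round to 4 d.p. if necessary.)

q_1* = 16.6798

From the CES first-order condition, 5·(q_2/q_1)^(0.5) = p_1/p_2.
Solve for the ratio: q_2/q_1 = [(1/5)·p_1/p_2]^(2).
With the ratio pinned down, the budget gives q_1* = I/(p_1 + p_2·(q_2/q_1)) and q_2* = (q_2/q_1)·q_1*.
Numerically q_2/q_1 = 0.343576, so q_1* = 142/(7.62 + 2.6·0.343576) = 16.6798.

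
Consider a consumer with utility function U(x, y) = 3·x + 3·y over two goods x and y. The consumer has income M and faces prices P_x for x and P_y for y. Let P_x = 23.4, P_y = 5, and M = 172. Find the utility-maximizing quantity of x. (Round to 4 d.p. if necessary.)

Perfect substitutes: compare marginal utility per dollar. 3/P_x vs 3/P_y → 0.1282 vs 0.6.
y gives more utility per dollar, so spend all income on y: y* = M/P_y, x* = 0.
Numerically: x* = 0, y* = 34.4.

x* = 0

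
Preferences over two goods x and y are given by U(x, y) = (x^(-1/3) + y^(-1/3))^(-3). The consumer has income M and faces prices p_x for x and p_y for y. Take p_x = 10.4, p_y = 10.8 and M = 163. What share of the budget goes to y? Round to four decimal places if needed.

With the ratio pinned down, the budget gives x* = M/(p_x + p_y·(y/x)) and y* = (y/x)·x*.
Numerically y/x = 0.972092, so x* = 163/(10.4 + 10.8·0.972092) = 7.7996 and y* = 0.972092·7.7996 = 7.5819.
Expenditure on y: 10.8·7.5819 = 81.8845; share = 0.5024.

share on y = 0.5024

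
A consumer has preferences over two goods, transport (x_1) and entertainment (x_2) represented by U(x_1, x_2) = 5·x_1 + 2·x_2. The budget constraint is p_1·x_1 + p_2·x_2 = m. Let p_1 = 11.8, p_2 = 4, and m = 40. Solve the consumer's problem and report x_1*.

Perfect substitutes: compare marginal utility per dollar. 5/p_1 vs 2/p_2 → 0.4237 vs 0.5.
x_2 gives more utility per dollar, so spend all income on x_2: x_2* = m/p_2, x_1* = 0.
Numerically: x_1* = 0, x_2* = 10.

x_1* = 0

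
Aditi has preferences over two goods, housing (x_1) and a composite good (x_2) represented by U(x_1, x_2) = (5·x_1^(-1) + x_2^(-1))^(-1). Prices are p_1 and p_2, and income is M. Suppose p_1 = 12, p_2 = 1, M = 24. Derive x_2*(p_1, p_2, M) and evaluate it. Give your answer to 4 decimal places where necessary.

With the ratio pinned down, the budget gives x_1* = M/(p_1 + p_2·(x_2/x_1)) and x_2* = (x_2/x_1)·x_1*.
Numerically x_2/x_1 = 1.549193, so x_1* = 24/(12 + 1·1.549193) = 1.7713 and x_2* = 1.549193·1.7713 = 2.7441.

x_2* = 2.7441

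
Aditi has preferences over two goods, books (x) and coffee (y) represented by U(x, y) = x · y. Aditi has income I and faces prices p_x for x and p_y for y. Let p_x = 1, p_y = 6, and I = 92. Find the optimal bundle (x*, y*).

Tangency: MRS = y/x = p_x/p_y.
So p_y·y = p_x·x; combined with the budget, a share 0.5 of income goes to x.
Demand: x*(p_x,p_y,I) = 0.5·I/p_x and y* = 0.5·I/p_y.
At p_x=1, p_y=6, I=92: x* = 0.5·92/1 = 46, y* = 7.6667.

x* = 46, y* = 7.6667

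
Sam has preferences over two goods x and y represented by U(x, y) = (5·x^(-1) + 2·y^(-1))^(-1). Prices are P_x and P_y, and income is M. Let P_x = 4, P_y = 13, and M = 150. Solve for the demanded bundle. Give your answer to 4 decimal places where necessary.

Substitute y = (y/x)·x into the budget: x* = M/(P_x + P_y·(y/x)).
Numerically y/x = 0.350823, so x* = 150/(4 + 13·0.350823) = 17.5219 and y* = 0.350823·17.5219 = 6.1471.

x* = 17.5219, y* = 6.1471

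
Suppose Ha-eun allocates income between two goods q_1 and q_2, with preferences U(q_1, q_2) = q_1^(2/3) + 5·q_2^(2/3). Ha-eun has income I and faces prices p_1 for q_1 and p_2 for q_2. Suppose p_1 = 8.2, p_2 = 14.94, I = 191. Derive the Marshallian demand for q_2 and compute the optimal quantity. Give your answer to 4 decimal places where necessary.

MU_q_1 ∝ q_1^(-1/3), MU_q_2 ∝ 5·q_2^(-1/3), so MRS = (1/5)·(q_2/q_1)^(1/3) = p_1/p_2.
Solve for the ratio: q_2/q_1 = [5·p_1/p_2]^(3).
With the ratio pinned down, the budget gives q_1* = I/(p_1 + p_2·(q_2/q_1)) and q_2* = (q_2/q_1)·q_1*.
Numerically q_2/q_1 = 20.668063, so q_1* = 191/(8.2 + 14.94·20.668063) = 0.6026 and q_2* = 20.668063·0.6026 = 12.4537.

q_2* = 12.4537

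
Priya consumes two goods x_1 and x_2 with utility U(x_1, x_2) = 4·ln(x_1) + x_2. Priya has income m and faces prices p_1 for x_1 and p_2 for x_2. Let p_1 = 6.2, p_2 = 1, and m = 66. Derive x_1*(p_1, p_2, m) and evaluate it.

MU_x_1 = 4/x_1, MU_x_2 = 1. Tangency: 4/x_1 = p_1/p_2.
So x_1*(p_1,p_2) = 4·p_2/p_1, independent of income; and x_2* = (m − 4·p_2)/p_2.
At the given prices: x_1* = 4·1/6.2 = 0.6452.

x_1* = 0.6452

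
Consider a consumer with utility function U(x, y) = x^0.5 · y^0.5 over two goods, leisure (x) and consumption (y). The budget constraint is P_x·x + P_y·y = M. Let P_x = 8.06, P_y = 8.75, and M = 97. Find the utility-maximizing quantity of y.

The MRS is y/x. Set MRS = P_x/P_y.
Rearranging, P_y·y = P_x·x. Substituting into the budget gives P_x·x·(1 + 1) = M.
Demand: x*(P_x,P_y,M) = 0.5·M/P_x and y* = 0.5·M/P_y.
At P_x=8.06, P_y=8.75, M=97: y* = 0.5·97/8.75 = 5.5429.

y* = 5.5429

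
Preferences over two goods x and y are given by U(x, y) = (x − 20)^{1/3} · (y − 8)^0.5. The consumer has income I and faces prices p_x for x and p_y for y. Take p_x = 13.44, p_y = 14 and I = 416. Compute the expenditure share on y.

share on y = 0.32

Let x' = x−20, y' = y−8. MRS = (2/3)·y'/x' = p_x/p_y.
After buying the subsistence bundle (20, 8), a share 0.4 of the remaining income goes to x: x* = 20 + 0.4·(I − 20p_x − 8p_y)/p_x.
Discretionary income = 416 − 20·13.44 − 8·14 = 35.2; x* = 20 + 0.4·35.2/13.44 = 21.0476; y* = 8 + 0.6·35.2/14 = 9.5086.
Expenditure on y: 14·9.5086 = 133.12; share = 0.32.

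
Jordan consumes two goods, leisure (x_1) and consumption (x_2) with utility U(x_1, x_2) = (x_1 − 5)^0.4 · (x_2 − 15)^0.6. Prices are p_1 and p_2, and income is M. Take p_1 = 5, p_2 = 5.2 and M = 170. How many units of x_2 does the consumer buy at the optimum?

x_2* = 22.7308

This is Cobb-Douglas in (x_1−5, x_2−15): tangency gives 0.4·p_2·(x_2−15) = 0.6·p_1·(x_1−5).
Substituting into the budget: x_1* = 5 + 0.4·(M − 5·p_1 − 15·p_2)/p_1, and x_2* = 15 + 0.6·(…)/p_2.
Discretionary income = 170 − 5·5 − 15·5.2 = 67; x_2* = 15 + 0.6·67/5.2 = 22.7308.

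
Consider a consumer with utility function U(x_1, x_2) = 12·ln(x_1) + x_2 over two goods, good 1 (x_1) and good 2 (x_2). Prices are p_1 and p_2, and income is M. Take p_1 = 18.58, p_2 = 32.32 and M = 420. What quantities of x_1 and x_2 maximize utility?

Set MRS = p_1/p_2: (12/x_1)/1 = p_1/p_2.
So x_1*(p_1,p_2) = 12·p_2/p_1, independent of income; and x_2* = (M − 12·p_2)/p_2.
At the given prices: x_1* = 12·32.32/18.58 = 20.8741, and x_2* = 0.995.

x_1* = 20.8741, x_2* = 0.995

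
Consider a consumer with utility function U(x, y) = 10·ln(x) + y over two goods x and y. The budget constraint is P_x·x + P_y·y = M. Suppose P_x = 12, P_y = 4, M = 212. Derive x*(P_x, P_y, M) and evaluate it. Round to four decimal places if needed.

x* = 3.3333

Set MRS = P_x/P_y: (10/x)/1 = P_x/P_y.
So x*(P_x,P_y) = 10·P_y/P_x, independent of income; and y* = (M − 10·P_y)/P_y.
At the given prices: x* = 10·4/12 = 3.3333.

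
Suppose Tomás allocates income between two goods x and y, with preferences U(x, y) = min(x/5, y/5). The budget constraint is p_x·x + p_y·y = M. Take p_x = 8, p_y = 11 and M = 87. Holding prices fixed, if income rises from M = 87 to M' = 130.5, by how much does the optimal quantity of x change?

Δx* = 2.2895

Leontief preferences: the optimum is at the kink where x/5 = y/5, i.e. y = x.
Budget: p_x·x + p_y·x = M, so (5·p_x + 5·p_y)·x = 5·M.
Demand: x*(p_x,p_y,M) = 5·M/(5·p_x + 5·p_y), y* = 5·M/(5·p_x + 5·p_y).
Here 5·8 + 5·11 = 95, giving x* = 4.5789.
At M' = 130.5: x* = 6.8684. Change: 6.8684 − 4.5789 = 2.2895.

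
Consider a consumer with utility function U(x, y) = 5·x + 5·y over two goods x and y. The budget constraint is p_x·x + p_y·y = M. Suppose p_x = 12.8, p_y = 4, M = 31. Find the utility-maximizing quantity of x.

x* = 0

Linear utility — the consumer picks whichever good has higher MU/price: 5/12.8 = 0.3906 vs 5/4 = 1.25.
y gives more utility per dollar, so spend all income on y: y* = M/p_y, x* = 0.
Numerically: x* = 0, y* = 7.75.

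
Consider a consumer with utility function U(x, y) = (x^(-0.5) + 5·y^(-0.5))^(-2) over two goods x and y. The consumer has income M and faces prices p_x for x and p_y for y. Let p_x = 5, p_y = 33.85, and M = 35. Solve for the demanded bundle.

Numerically y/x = 0.817061, so x* = 35/(5 + 33.85·0.817061) = 1.0717 and y* = 0.817061·1.0717 = 0.8757.

x* = 1.0717, y* = 0.8757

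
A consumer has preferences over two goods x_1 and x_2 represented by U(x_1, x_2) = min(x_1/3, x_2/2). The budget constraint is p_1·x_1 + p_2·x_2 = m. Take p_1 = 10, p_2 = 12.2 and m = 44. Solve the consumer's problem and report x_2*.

Demand: x_1*(p_1,p_2,m) = 3·m/(3·p_1 + 2·p_2), x_2* = 2·m/(3·p_1 + 2·p_2).
Here 3·10 + 2·12.2 = 54.4, giving x_2* = 1.6176.

x_2* = 1.6176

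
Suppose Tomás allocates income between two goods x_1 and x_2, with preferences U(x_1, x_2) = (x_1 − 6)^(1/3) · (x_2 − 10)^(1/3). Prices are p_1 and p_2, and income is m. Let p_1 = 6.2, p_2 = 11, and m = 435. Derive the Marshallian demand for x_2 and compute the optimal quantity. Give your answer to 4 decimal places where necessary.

x_2* = 23.0818

This is Cobb-Douglas in (x_1−6, x_2−10): tangency gives 1/3·p_2·(x_2−10) = 1/3·p_1·(x_1−6).
After buying the subsistence bundle (6, 10), a share 0.5 of the remaining income goes to x_1: x_1* = 6 + 0.5·(m − 6p_1 − 10p_2)/p_1.
Discretionary income = 435 − 6·6.2 − 10·11 = 287.8; x_2* = 10 + 0.5·287.8/11 = 23.0818.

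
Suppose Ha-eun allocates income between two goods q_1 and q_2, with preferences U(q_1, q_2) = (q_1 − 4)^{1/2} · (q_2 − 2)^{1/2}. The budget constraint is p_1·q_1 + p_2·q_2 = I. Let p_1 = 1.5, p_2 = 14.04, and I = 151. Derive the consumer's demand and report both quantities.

q_1* = 42.9733, q_2* = 6.1638

Let q_1' = q_1−4, q_2' = q_2−2. MRS = q_2'/q_1' = p_1/p_2.
Substituting into the budget: q_1* = 4 + 0.5·(I − 4·p_1 − 2·p_2)/p_1, and q_2* = 2 + 0.5·(…)/p_2.
Discretionary income = 151 − 4·1.5 − 2·14.04 = 116.92; q_1* = 4 + 0.5·116.92/1.5 = 42.9733; q_2* = 2 + 0.5·116.92/14.04 = 6.1638.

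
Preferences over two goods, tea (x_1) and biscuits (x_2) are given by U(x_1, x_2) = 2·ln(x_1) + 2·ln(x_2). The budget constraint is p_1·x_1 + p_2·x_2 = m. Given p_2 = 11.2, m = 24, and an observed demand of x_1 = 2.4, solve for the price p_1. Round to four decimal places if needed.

Tangency: MRS = x_2/x_1 = p_1/p_2.
So 2·p_2·x_2 = 2·p_1·x_1; combined with the budget, a share 0.5 of income goes to x_1.
Demand: x_1*(p_1,p_2,m) = 0.5·m/p_1 and x_2* = 0.5·m/p_2.
Set x_1* = 2.4 in the demand function and solve for p_1: p_1 = 5.

p_1 = 5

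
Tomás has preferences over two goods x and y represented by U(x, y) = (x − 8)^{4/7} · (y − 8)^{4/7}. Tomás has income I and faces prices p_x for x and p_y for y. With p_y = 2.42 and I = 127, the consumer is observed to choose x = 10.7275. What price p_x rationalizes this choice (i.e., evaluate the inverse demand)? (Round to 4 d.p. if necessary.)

This is Cobb-Douglas in (x−8, y−8): tangency gives 4/7·p_y·(y−8) = 4/7·p_x·(x−8).
After buying the subsistence bundle (8, 8), a share 0.5 of the remaining income goes to x: x* = 8 + 0.5·(I − 8p_x − 8p_y)/p_x.
Set x* = 10.7275 in the demand function and solve for p_x: p_x = 8.

p_x = 8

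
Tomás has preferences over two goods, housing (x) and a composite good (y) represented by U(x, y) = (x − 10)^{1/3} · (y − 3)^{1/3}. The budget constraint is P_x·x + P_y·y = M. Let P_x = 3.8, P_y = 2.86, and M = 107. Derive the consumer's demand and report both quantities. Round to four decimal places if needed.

Substituting into the budget: x* = 10 + 0.5·(M − 10·P_x − 3·P_y)/P_x, and y* = 3 + 0.5·(…)/P_y.
Discretionary income = 107 − 10·3.8 − 3·2.86 = 60.42; x* = 10 + 0.5·60.42/3.8 = 17.95; y* = 3 + 0.5·60.42/2.86 = 13.5629.

x* = 17.95, y* = 13.5629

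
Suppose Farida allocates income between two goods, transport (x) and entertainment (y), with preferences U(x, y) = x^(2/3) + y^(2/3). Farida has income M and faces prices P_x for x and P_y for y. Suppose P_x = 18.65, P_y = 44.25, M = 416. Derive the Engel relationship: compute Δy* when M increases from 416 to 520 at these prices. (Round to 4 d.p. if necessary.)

MRS = MU_x/MU_y = (y/x)^(1/3). Set equal to P_x/P_y.
Solve for the ratio: y/x = [P_x/P_y]^(3).
With the ratio pinned down, the budget gives x* = M/(P_x + P_y·(y/x)) and y* = (y/x)·x*.
Numerically y/x = 0.074868, so x* = 416/(18.65 + 44.25·0.074868) = 18.941 and y* = 0.074868·18.941 = 1.4181.
At M' = 520: y* = 1.7726. Change: 1.7726 − 1.4181 = 0.3545.

Δy* = 0.3545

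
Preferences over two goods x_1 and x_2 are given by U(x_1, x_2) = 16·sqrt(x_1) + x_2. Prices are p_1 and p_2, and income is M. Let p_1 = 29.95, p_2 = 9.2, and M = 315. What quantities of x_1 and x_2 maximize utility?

x_1* = 6.039, x_2* = 14.5797

Set MRS = p_1/p_2: 8·x_1^(−1/2) = p_1/p_2.
Thus x_1* = (8·p_2/p_1)² — independent of M — with the rest of income spent on x_2.
Plugging in: x_1* = (8·9.2/29.95)² = 6.039, x_2* = 14.5797.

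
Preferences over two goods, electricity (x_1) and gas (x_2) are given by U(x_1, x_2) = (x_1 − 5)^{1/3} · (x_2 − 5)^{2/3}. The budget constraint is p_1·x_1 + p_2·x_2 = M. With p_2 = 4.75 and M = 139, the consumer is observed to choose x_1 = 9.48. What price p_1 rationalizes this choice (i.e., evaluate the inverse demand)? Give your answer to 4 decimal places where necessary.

p_1 = 6.25

MRS = (1/2)·(x_2−5)/(x_1−5). Tangency with p_1/p_2 gives x_2−5 = 2·(p_1/p_2)·(x_1−5).
Substituting into the budget: x_1* = 5 + 1/3·(M − 5·p_1 − 5·p_2)/p_1, and x_2* = 5 + 2/3·(…)/p_2.
Set x_1* = 9.48 in the demand function and solve for p_1: p_1 = 6.25.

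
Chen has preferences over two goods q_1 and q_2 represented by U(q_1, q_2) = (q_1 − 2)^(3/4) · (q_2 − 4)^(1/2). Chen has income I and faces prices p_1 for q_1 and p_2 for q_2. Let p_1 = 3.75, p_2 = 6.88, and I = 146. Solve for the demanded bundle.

q_1* = 19.7568, q_2* = 10.4523

Discretionary income = 146 − 2·3.75 − 4·6.88 = 110.98; q_1* = 2 + 0.6·110.98/3.75 = 19.7568; q_2* = 4 + 0.4·110.98/6.88 = 10.4523.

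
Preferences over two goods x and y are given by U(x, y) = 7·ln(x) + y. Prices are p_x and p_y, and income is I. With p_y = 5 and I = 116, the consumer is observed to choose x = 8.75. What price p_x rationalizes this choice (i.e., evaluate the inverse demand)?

Set MRS = p_x/p_y: (7/x)/1 = p_x/p_y.
So x*(p_x,p_y) = 7·p_y/p_x, independent of income; and y* = (I − 7·p_y)/p_y.
Set x* = 8.75 in the demand function and solve for p_x: p_x = 4.

p_x = 4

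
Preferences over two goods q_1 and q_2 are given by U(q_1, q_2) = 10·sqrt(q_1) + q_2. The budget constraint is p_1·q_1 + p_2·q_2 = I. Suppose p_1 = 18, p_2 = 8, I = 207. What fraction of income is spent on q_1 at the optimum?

share on q_1 = 0.4294

Set MRS = p_1/p_2: 5·q_1^(−1/2) = p_1/p_2.
Thus q_1* = (5·p_2/p_1)² — independent of I — with the rest of income spent on q_2.
Plugging in: q_1* = (5·8/18)² = 4.9383, q_2* = 14.7639.
Expenditure on q_1: 18·4.9383 = 88.8889; share = 0.4294.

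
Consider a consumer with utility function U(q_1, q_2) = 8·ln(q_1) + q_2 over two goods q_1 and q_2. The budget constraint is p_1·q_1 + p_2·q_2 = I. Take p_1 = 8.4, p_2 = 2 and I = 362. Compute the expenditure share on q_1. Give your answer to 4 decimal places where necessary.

share on q_1 = 0.0442

Set MRS = p_1/p_2: (8/q_1)/1 = p_1/p_2.
So q_1*(p_1,p_2) = 8·p_2/p_1, independent of income; and q_2* = (I − 8·p_2)/p_2.
At the given prices: q_1* = 8·2/8.4 = 1.9048, and q_2* = 173.
Expenditure on q_1: 8.4·1.9048 = 16; share = 0.0442.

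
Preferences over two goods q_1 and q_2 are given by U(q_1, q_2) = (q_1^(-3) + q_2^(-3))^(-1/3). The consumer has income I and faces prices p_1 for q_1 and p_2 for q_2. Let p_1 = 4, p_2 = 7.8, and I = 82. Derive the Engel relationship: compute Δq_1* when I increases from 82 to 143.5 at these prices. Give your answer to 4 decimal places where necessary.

MU_q_1 ∝ q_1^(-4), MU_q_2 ∝ q_2^(-4), so MRS = (q_2/q_1)^(4) = p_1/p_2.
Solve for the ratio: q_2/q_1 = [p_1/p_2]^(0.25).
Substitute q_2 = (q_2/q_1)·q_1 into the budget: q_1* = I/(p_1 + p_2·(q_2/q_1)).
Numerically q_2/q_1 = 0.846236, so q_1* = 82/(4 + 7.8·0.846236) = 7.7354.
At I' = 143.5: q_1* = 13.5369. Change: 13.5369 − 7.7354 = 5.8015.

Δq_1* = 5.8015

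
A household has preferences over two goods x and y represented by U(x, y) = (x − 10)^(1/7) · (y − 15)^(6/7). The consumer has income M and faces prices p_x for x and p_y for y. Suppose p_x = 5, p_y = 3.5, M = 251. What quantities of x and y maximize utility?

x* = 14.2429, y* = 51.3673

MRS = (1/6)·(y−15)/(x−10). Tangency with p_x/p_y gives y−15 = 6·(p_x/p_y)·(x−10).
Substituting into the budget: x* = 10 + 1/7·(M − 10·p_x − 15·p_y)/p_x, and y* = 15 + 6/7·(…)/p_y.
Discretionary income = 251 − 10·5 − 15·3.5 = 148.5; x* = 10 + 1/7·148.5/5 = 14.2429; y* = 15 + 6/7·148.5/3.5 = 51.3673.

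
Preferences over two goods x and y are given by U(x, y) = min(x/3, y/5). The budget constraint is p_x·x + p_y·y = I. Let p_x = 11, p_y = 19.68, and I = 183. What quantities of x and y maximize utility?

x* = 4.1781, y* = 6.9635

With perfect complements, no substitution: consume in ratio x:y = 3:5.
Budget: p_x·x + p_y·(5/3)·x = I, so (3·p_x + 5·p_y)·x = 3·I.
Demand: x*(p_x,p_y,I) = 3·I/(3·p_x + 5·p_y), y* = 5·I/(3·p_x + 5·p_y).
Here 3·11 + 5·19.68 = 131.4, giving x* = 4.1781 and y* = 6.9635.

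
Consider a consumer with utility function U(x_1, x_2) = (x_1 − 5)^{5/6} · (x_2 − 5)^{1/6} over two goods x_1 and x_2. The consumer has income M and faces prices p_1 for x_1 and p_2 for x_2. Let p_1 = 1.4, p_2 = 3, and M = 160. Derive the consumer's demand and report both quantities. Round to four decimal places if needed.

Let x_1' = x_1−5, x_2' = x_2−5. MRS = 5·x_2'/x_1' = p_1/p_2.
Substituting into the budget: x_1* = 5 + 5/6·(M − 5·p_1 − 5·p_2)/p_1, and x_2* = 5 + 1/6·(…)/p_2.
Discretionary income = 160 − 5·1.4 − 5·3 = 138; x_1* = 5 + 5/6·138/1.4 = 87.1429; x_2* = 5 + 1/6·138/3 = 12.6667.

x_1* = 87.1429, x_2* = 12.6667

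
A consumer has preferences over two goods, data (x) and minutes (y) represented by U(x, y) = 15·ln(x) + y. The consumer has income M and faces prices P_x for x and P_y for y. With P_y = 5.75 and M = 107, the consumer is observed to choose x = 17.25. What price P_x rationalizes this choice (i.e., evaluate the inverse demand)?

P_x = 5

MU_x = 15/x, MU_y = 1. Tangency: 15/x = P_x/P_y.
So x*(P_x,P_y) = 15·P_y/P_x, independent of income; and y* = (M − 15·P_y)/P_y.
Set x* = 17.25 in the demand function and solve for P_x: P_x = 5.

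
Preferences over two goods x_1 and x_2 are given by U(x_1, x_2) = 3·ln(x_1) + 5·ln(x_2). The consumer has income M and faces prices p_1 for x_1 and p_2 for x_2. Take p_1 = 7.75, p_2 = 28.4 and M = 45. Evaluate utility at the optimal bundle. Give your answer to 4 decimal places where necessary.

V = 2.2858

MU_x_1/MU_x_2 = (3·x_2)/(5·x_1); tangency sets this equal to p_1/p_2.
Rearranging, p_2·x_2 = (5/3)·p_1·x_1. Substituting into the budget gives p_1·x_1·(1 + (5/3)) = M.
Demand: x_1*(p_1,p_2,M) = 0.375·M/p_1 and x_2* = 0.625·M/p_2.
At p_1=7.75, p_2=28.4, M=45: x_1* = 0.375·45/7.75 = 2.1774, x_2* = 0.9903.
Utility at the optimum: U(2.1774, 0.9903) = 2.2858.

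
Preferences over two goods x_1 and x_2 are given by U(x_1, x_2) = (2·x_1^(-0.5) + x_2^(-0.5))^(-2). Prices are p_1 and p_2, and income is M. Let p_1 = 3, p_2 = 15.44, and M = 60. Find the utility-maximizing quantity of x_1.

x_1* = 9.5802

From the CES first-order condition, 2·(x_2/x_1)^(1.5) = p_1/p_2.
Hence x_2/x_1 = ((1/2)·p_1/p_2)^(1/(1.5)), i.e. raised to the 2/3 power.
Substitute x_2 = (x_2/x_1)·x_1 into the budget: x_1* = M/(p_1 + p_2·(x_2/x_1)).
Numerically x_2/x_1 = 0.211331, so x_1* = 60/(3 + 15.44·0.211331) = 9.5802.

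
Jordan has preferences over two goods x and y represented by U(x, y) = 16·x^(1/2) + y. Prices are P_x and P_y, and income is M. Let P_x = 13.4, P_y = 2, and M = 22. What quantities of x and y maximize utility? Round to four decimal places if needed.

Utility is quasi-linear in y; the FOC for x is 8/√x = P_x/P_y.
Thus x* = (8·P_y/P_x)² — independent of M — with the rest of income spent on y.
Plugging in: x* = (8·2/13.4)² = 1.4257, y* = 1.4478.

x* = 1.4257, y* = 1.4478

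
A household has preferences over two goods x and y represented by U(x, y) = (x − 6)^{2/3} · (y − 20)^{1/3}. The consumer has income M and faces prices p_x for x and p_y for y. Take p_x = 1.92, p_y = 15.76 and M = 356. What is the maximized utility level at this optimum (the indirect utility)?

This is Cobb-Douglas in (x−6, y−20): tangency gives 2/3·p_y·(y−20) = 1/3·p_x·(x−6).
Substituting into the budget: x* = 6 + 2/3·(M − 6·p_x − 20·p_y)/p_x, and y* = 20 + 1/3·(…)/p_y.
Discretionary income = 356 − 6·1.92 − 20·15.76 = 29.28; x* = 6 + 2/3·29.28/1.92 = 16.1667; y* = 20 + 1/3·29.28/15.76 = 20.6193.
Utility at the optimum: U(16.1667, 20.6193) = 4.0002.

V = 4.0002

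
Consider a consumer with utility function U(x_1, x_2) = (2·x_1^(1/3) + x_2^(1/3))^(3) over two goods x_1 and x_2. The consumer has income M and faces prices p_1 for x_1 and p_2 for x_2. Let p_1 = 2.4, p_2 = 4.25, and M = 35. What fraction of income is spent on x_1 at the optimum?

share on x_1 = 0.7901

From the CES first-order condition, 2·(x_2/x_1)^(2/3) = p_1/p_2.
Hence x_2/x_1 = ((1/2)·p_1/p_2)^(1/(2/3)), i.e. raised to the 1.5 power.
Substitute x_2 = (x_2/x_1)·x_1 into the budget: x_1* = M/(p_1 + p_2·(x_2/x_1)).
Numerically x_2/x_1 = 0.150034, so x_1* = 35/(2.4 + 4.25·0.150034) = 11.5221 and x_2* = 0.150034·11.5221 = 1.7287.
Expenditure on x_1: 2.4·11.5221 = 27.653; share = 0.7901.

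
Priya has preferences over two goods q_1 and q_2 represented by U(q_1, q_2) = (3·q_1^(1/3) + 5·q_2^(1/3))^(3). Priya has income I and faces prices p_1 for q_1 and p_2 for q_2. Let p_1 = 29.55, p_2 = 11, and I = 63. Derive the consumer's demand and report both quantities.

MRS = MU_q_1/MU_q_2 = (3/5)·(q_2/q_1)^(2/3). Set equal to p_1/p_2.
Hence q_2/q_1 = ((5/3)·p_1/p_2)^(1/(2/3)), i.e. raised to the 1.5 power.
With the ratio pinned down, the budget gives q_1* = I/(p_1 + p_2·(q_2/q_1)) and q_2* = (q_2/q_1)·q_1*.
Numerically q_2/q_1 = 9.473715, so q_1* = 63/(29.55 + 11·9.473715) = 0.471 and q_2* = 9.473715·0.471 = 4.462.

q_1* = 0.471, q_2* = 4.462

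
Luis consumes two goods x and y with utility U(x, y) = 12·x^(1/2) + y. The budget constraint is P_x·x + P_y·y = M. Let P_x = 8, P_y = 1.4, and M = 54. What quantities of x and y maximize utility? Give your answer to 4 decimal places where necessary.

x* = 1.1025, y* = 32.2714

Thus x* = (6·P_y/P_x)² — independent of M — with the rest of income spent on y.
Plugging in: x* = (6·1.4/8)² = 1.1025, y* = 32.2714.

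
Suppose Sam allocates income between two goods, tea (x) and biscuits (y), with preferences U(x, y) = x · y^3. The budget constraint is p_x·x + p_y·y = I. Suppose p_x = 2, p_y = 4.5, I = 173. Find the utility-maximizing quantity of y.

y* = 28.8333

Demand: x*(p_x,p_y,I) = 0.25·I/p_x and y* = 0.75·I/p_y.
At p_x=2, p_y=4.5, I=173: y* = 0.75·173/4.5 = 28.8333.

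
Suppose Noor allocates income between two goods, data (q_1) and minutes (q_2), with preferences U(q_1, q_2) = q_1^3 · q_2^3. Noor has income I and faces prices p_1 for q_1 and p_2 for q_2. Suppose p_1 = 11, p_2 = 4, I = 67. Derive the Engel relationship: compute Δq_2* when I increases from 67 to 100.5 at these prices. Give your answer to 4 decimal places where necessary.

Δq_2* = 4.1875

Demand: q_1*(p_1,p_2,I) = 0.5·I/p_1 and q_2* = 0.5·I/p_2.
At p_1=11, p_2=4, I=67: q_2* = 0.5·67/4 = 8.375.
At I' = 100.5: q_2* = 12.5625. Change: 12.5625 − 8.375 = 4.1875.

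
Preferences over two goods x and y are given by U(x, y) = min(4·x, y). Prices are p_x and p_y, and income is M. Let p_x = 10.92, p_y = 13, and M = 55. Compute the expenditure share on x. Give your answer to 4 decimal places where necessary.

With perfect complements, no substitution: consume in ratio x:y = 1:4.
Budget: p_x·x + p_y·4·x = M, so (p_x + 4·p_y)·x = M.
Demand: x*(p_x,p_y,M) = M/(p_x + 4·p_y), y* = 4·M/(p_x + 4·p_y).
Here 10.92 + 4·13 = 62.92, giving x* = 0.8741 and y* = 3.4965.
Expenditure on x: 10.92·0.8741 = 9.5455; share = 0.1736.

share on x = 0.1736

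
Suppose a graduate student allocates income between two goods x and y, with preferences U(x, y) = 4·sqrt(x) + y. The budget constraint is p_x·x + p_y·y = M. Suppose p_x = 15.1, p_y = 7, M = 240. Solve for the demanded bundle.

Set MRS = p_x/p_y: 2·x^(−1/2) = p_x/p_y.
Solve: √x = 2·p_y/p_x, so x*(p_x,p_y) = (2·p_y/p_x)², and y* = (M − p_x·x*)/p_y.
Plugging in: x* = (2·7/15.1)² = 0.8596, y* = 32.4314.

x* = 0.8596, y* = 32.4314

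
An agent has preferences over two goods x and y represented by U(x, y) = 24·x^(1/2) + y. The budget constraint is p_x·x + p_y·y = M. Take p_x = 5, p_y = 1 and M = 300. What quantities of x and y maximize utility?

Set MRS = p_x/p_y: 12·x^(−1/2) = p_x/p_y.
Thus x* = (12·p_y/p_x)² — independent of M — with the rest of income spent on y.
Plugging in: x* = (12·1/5)² = 5.76, y* = 271.2.

x* = 5.76, y* = 271.2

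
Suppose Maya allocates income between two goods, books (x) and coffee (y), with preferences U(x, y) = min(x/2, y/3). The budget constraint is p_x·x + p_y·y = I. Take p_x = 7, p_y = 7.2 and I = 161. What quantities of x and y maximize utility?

x* = 9.0449, y* = 13.5674

With perfect complements, no substitution: consume in ratio x:y = 2:3.
Budget: p_x·x + p_y·(3/2)·x = I, so (2·p_x + 3·p_y)·x = 2·I.
Demand: x*(p_x,p_y,I) = 2·I/(2·p_x + 3·p_y), y* = 3·I/(2·p_x + 3·p_y).
Here 2·7 + 3·7.2 = 35.6, giving x* = 9.0449 and y* = 13.5674.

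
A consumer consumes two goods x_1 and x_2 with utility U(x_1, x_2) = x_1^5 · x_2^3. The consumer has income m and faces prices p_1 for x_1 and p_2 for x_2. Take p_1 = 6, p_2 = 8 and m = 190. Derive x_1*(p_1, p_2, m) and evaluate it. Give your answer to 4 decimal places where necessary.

The MRS is (5/3)·x_2/x_1. Set MRS = p_1/p_2.
So 5·p_2·x_2 = 3·p_1·x_1; combined with the budget, a share 0.625 of income goes to x_1.
Demand: x_1*(p_1,p_2,m) = 0.625·m/p_1 and x_2* = 0.375·m/p_2.
At p_1=6, p_2=8, m=190: x_1* = 0.625·190/6 = 19.7917.

x_1* = 19.7917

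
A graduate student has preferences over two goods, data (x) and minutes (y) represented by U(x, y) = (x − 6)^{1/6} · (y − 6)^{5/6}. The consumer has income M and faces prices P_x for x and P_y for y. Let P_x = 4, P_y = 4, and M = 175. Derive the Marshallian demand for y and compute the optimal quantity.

y* = 32.4583

This is Cobb-Douglas in (x−6, y−6): tangency gives 1/6·P_y·(y−6) = 5/6·P_x·(x−6).
Substituting into the budget: x* = 6 + 1/6·(M − 6·P_x − 6·P_y)/P_x, and y* = 6 + 5/6·(…)/P_y.
Discretionary income = 175 − 6·4 − 6·4 = 127; y* = 6 + 5/6·127/4 = 32.4583.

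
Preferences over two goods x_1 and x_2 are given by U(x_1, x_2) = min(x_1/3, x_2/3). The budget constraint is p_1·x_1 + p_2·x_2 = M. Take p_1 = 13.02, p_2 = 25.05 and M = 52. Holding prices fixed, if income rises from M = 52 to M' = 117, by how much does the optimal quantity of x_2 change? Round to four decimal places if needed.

Δx_2* = 1.7074

Leontief preferences: the optimum is at the kink where x_1/3 = x_2/3, i.e. x_2 = x_1.
Budget: p_1·x_1 + p_2·x_1 = M, so (3·p_1 + 3·p_2)·x_1 = 3·M.
Demand: x_1*(p_1,p_2,M) = 3·M/(3·p_1 + 3·p_2), x_2* = 3·M/(3·p_1 + 3·p_2).
Here 3·13.02 + 3·25.05 = 114.21, giving x_2* = 1.3659.
At M' = 117: x_2* = 3.0733. Change: 3.0733 − 1.3659 = 1.7074.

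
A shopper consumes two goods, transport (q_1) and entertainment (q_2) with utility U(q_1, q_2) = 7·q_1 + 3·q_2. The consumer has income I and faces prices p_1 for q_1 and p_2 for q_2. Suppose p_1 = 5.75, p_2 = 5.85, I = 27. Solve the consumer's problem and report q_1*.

q_1* = 4.6957

Numerically: q_1* = 4.6957, q_2* = 0.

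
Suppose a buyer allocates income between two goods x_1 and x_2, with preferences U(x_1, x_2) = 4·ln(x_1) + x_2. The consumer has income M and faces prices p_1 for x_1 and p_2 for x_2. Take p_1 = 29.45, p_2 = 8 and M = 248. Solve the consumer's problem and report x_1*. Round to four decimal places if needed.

x_1* = 1.0866

Set MRS = p_1/p_2: (4/x_1)/1 = p_1/p_2.
So x_1*(p_1,p_2) = 4·p_2/p_1, independent of income; and x_2* = (M − 4·p_2)/p_2.
At the given prices: x_1* = 4·8/29.45 = 1.0866.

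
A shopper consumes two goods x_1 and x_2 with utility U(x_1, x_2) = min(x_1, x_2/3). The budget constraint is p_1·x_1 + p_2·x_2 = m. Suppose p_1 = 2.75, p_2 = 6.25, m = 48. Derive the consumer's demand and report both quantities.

x_1* = 2.2326, x_2* = 6.6977

Leontief preferences: the optimum is at the kink where x_1/1 = x_2/3, i.e. x_2 = 3·x_1.
Budget: p_1·x_1 + p_2·3·x_1 = m, so (p_1 + 3·p_2)·x_1 = m.
Demand: x_1*(p_1,p_2,m) = m/(p_1 + 3·p_2), x_2* = 3·m/(p_1 + 3·p_2).
Here 2.75 + 3·6.25 = 21.5, giving x_1* = 2.2326 and x_2* = 6.6977.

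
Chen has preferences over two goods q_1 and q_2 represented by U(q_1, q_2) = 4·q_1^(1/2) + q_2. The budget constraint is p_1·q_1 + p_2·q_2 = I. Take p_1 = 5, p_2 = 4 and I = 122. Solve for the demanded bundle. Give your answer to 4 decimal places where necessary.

q_1* = 2.56, q_2* = 27.3

Plugging in: q_1* = (2·4/5)² = 2.56, q_2* = 27.3.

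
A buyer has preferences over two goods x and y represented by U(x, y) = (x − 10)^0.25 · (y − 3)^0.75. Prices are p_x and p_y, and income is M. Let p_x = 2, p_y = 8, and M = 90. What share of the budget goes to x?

Let x' = x−10, y' = y−3. MRS = (1/3)·y'/x' = p_x/p_y.
Substituting into the budget: x* = 10 + 0.25·(M − 10·p_x − 3·p_y)/p_x, and y* = 3 + 0.75·(…)/p_y.
Discretionary income = 90 − 10·2 − 3·8 = 46; x* = 10 + 0.25·46/2 = 15.75; y* = 3 + 0.75·46/8 = 7.3125.
Expenditure on x: 2·15.75 = 31.5; share = 0.35.

share on x = 0.35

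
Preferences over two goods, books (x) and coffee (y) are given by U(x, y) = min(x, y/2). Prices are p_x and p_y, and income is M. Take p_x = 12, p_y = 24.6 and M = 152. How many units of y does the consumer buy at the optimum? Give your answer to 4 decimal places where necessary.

Leontief preferences: the optimum is at the kink where x/1 = y/2, i.e. y = 2·x.
Budget: p_x·x + p_y·2·x = M, so (p_x + 2·p_y)·x = M.
Demand: x*(p_x,p_y,M) = M/(p_x + 2·p_y), y* = 2·M/(p_x + 2·p_y).
Here 12 + 2·24.6 = 61.2, giving y* = 4.9673.

y* = 4.9673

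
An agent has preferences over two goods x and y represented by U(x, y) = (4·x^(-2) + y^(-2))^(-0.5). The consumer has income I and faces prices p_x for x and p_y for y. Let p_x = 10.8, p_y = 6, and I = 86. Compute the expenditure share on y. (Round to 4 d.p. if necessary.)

MU_x ∝ 4·x^(-3), MU_y ∝ y^(-3), so MRS = 4·(y/x)^(3) = p_x/p_y.
Solve for the ratio: y/x = [(1/4)·p_x/p_y]^(1/3).
Substitute y = (y/x)·x into the budget: x* = I/(p_x + p_y·(y/x)).
Numerically y/x = 0.766309, so x* = 86/(10.8 + 6·0.766309) = 5.5852 and y* = 0.766309·5.5852 = 4.28.
Expenditure on y: 6·4.28 = 25.6799; share = 0.2986.

share on y = 0.2986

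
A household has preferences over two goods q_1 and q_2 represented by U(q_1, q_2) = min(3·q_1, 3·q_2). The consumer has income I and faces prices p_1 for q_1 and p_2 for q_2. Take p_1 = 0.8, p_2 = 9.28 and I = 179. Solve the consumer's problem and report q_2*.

Leontief preferences: the optimum is at the kink where q_1/3 = q_2/3, i.e. q_2 = q_1.
Budget: p_1·q_1 + p_2·q_1 = I, so (3·p_1 + 3·p_2)·q_1 = 3·I.
Demand: q_1*(p_1,p_2,I) = 3·I/(3·p_1 + 3·p_2), q_2* = 3·I/(3·p_1 + 3·p_2).
Here 3·0.8 + 3·9.28 = 30.24, giving q_2* = 17.7579.

q_2* = 17.7579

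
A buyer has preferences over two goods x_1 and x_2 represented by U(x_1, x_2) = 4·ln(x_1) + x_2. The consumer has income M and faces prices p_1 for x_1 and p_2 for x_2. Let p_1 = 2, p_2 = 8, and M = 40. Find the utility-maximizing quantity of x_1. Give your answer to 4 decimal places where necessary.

x_1* = 16

So x_1*(p_1,p_2) = 4·p_2/p_1, independent of income; and x_2* = (M − 4·p_2)/p_2.
At the given prices: x_1* = 4·8/2 = 16.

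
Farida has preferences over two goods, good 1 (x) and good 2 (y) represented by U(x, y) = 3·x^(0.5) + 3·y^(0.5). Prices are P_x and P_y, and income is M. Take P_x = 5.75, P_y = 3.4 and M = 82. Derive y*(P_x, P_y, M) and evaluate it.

From the CES first-order condition, (y/x)^(0.5) = P_x/P_y.
Hence y/x = (P_x/P_y)^(1/(0.5)), i.e. raised to the 2 power.
Substitute y = (y/x)·x into the budget: x* = M/(P_x + P_y·(y/x)).
Numerically y/x = 2.860078, so x* = 82/(5.75 + 3.4·2.860078) = 5.2991 and y* = 2.860078·5.2991 = 15.1559.

y* = 15.1559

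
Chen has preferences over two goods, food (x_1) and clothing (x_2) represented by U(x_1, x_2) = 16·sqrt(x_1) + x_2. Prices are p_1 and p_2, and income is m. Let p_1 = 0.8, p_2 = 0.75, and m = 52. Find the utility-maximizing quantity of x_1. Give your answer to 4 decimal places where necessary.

x_1* = 56.25

Plugging in: x_1* = (8·0.75/0.8)² = 56.25.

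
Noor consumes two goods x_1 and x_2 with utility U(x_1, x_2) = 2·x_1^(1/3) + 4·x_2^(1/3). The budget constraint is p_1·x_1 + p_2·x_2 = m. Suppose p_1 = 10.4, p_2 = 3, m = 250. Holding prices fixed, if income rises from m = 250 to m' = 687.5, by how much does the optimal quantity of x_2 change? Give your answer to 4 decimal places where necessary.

Δx_2* = 122.5605

Substitute x_2 = (x_2/x_1)·x_1 into the budget: x_1* = m/(p_1 + p_2·(x_2/x_1)).
Numerically x_2/x_1 = 18.256315, so x_1* = 250/(10.4 + 3·18.256315) = 3.8362 and x_2* = 18.256315·3.8362 = 70.0346.
At m' = 687.5: x_2* = 192.5951. Change: 192.5951 − 70.0346 = 122.5605.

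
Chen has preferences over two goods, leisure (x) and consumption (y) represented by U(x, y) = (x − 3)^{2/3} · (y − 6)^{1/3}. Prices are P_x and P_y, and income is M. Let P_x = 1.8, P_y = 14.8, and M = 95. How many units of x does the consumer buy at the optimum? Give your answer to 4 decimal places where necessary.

This is Cobb-Douglas in (x−3, y−6): tangency gives 2/3·P_y·(y−6) = 1/3·P_x·(x−3).
After buying the subsistence bundle (3, 6), a share 2/3 of the remaining income goes to x: x* = 3 + 2/3·(M − 3P_x − 6P_y)/P_x.
Discretionary income = 95 − 3·1.8 − 6·14.8 = 0.8; x* = 3 + 2/3·0.8/1.8 = 3.2963.

x* = 3.2963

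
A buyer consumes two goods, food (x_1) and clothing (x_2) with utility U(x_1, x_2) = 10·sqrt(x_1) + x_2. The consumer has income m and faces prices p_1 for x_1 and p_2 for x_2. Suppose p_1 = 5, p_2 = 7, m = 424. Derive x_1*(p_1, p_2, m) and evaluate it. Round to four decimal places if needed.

MU_x_1 = 5/√x_1, MU_x_2 = 1. Tangency: 5/√x_1 = p_1/p_2.
Thus x_1* = (5·p_2/p_1)² — independent of m — with the rest of income spent on x_2.
Plugging in: x_1* = (5·7/5)² = 49.

x_1* = 49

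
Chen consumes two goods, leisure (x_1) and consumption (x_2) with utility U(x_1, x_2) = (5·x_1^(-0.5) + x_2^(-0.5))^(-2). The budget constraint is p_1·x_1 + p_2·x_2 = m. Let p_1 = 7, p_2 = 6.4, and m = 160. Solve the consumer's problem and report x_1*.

From the CES first-order condition, 5·(x_2/x_1)^(1.5) = p_1/p_2.
Solve for the ratio: x_2/x_1 = [(1/5)·p_1/p_2]^(2/3).
Substitute x_2 = (x_2/x_1)·x_1 into the budget: x_1* = m/(p_1 + p_2·(x_2/x_1)).
Numerically x_2/x_1 = 0.363049, so x_1* = 160/(7 + 6.4·0.363049) = 17.1609.

x_1* = 17.1609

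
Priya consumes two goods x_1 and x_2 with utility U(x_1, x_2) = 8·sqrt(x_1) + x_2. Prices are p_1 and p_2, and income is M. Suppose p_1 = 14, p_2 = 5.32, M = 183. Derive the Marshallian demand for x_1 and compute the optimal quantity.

MU_x_1 = 4/√x_1, MU_x_2 = 1. Tangency: 4/√x_1 = p_1/p_2.
Thus x_1* = (4·p_2/p_1)² — independent of M — with the rest of income spent on x_2.
Plugging in: x_1* = (4·5.32/14)² = 2.3104.

x_1* = 2.3104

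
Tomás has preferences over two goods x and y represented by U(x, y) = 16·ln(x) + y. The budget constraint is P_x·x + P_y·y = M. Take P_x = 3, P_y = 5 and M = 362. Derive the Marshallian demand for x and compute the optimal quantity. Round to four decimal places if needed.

x* = 26.6667

MU_x = 16/x, MU_y = 1. Tangency: 16/x = P_x/P_y.
So x*(P_x,P_y) = 16·P_y/P_x, independent of income; and y* = (M − 16·P_y)/P_y.
At the given prices: x* = 16·5/3 = 26.6667.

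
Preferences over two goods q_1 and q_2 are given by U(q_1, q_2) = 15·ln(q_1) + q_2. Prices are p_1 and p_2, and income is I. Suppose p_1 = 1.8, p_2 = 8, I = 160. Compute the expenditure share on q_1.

Set MRS = p_1/p_2: (15/q_1)/1 = p_1/p_2.
So q_1*(p_1,p_2) = 15·p_2/p_1, independent of income; and q_2* = (I − 15·p_2)/p_2.
At the given prices: q_1* = 15·8/1.8 = 66.6667, and q_2* = 5.
Expenditure on q_1: 1.8·66.6667 = 120; share = 0.75.

share on q_1 = 0.75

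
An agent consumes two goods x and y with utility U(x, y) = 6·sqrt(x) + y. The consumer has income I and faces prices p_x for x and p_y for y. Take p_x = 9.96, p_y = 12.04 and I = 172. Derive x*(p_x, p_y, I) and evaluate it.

Utility is quasi-linear in y; the FOC for x is 3/√x = p_x/p_y.
Thus x* = (3·p_y/p_x)² — independent of I — with the rest of income spent on y.
Plugging in: x* = (3·12.04/9.96)² = 13.1515.

x* = 13.1515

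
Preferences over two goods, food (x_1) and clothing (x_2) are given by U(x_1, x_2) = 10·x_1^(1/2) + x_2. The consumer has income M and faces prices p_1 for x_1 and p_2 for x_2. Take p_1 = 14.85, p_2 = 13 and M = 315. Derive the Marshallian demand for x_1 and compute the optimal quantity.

Utility is quasi-linear in x_2; the FOC for x_1 is 5/√x_1 = p_1/p_2.
Thus x_1* = (5·p_2/p_1)² — independent of M — with the rest of income spent on x_2.
Plugging in: x_1* = (5·13/14.85)² = 19.159.

x_1* = 19.159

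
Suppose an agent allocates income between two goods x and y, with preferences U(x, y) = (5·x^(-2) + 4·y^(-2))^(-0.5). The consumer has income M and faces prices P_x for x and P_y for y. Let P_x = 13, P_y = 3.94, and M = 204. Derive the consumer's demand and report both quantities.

x* = 11.0598, y* = 15.2848

MU_x ∝ 5·x^(-3), MU_y ∝ 4·y^(-3), so MRS = (5/4)·(y/x)^(3) = P_x/P_y.
Hence y/x = ((4/5)·P_x/P_y)^(1/(3)), i.e. raised to the 1/3 power.
Substitute y = (y/x)·x into the budget: x* = M/(P_x + P_y·(y/x)).
Numerically y/x = 1.382014, so x* = 204/(13 + 3.94·1.382014) = 11.0598 and y* = 1.382014·11.0598 = 15.2848.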